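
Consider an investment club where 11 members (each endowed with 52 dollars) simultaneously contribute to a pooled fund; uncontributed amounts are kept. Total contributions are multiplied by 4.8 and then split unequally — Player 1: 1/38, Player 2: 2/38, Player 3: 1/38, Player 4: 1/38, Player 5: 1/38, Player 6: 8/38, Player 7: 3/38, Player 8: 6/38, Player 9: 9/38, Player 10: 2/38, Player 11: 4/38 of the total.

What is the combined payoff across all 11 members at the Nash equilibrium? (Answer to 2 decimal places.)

967.20 dollars

A player with share s gets back 4.8·s per unit contributed, so full contribution is dominant for anyone with s > 1/4.8 = 0.2083 and zero contribution is dominant for anyone below.
Player 6 and Player 9 are above the threshold, contributing 52 each; the remaining 9 contribute 0. Total contributed: 104.
The pooled fund pays out 4.8 × 104 = 499.20 in total (split across the unequal shares, but the aggregate is all that matters for the group sum).
The 9 free-riders keep 52 each, adding 468. Group total = 468 + 499.20 = 967.20.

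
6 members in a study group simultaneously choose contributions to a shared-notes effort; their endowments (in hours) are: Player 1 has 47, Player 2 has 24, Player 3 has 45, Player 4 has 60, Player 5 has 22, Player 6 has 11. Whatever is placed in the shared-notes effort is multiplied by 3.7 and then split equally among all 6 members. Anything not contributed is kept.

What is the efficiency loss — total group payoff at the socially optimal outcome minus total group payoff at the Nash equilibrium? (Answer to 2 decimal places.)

564.30 hours

The private return per contributed unit is 3.7/6 = 0.6167 < 1 for every player regardless of endowment, so the Nash equilibrium is zero contribution and the group total is Σ E_j = 47 + 24 + 45 + 60 + 22 + 11 = 209.
Each contributed unit returns 3.700 to the group, so the social optimum is full contribution by everyone: group total = 3.700 × 209 = 773.30.
Efficiency loss = (3.700 − 1) × 209 = 564.30.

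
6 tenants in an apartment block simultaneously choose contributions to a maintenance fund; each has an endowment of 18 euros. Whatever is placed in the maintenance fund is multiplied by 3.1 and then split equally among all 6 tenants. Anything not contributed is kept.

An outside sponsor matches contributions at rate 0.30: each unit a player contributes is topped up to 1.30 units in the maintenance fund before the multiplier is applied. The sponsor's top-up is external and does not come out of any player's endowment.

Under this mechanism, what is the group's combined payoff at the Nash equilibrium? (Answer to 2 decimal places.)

108.00 euros

The effective private return is 3.1 × 1.30 / 6 = 0.6717, which is still under 1, so the mechanism doesn't change anyone's dominant strategy: zero contribution.
Everyone keeps their endowment and the group total is 6 × 18 = 108.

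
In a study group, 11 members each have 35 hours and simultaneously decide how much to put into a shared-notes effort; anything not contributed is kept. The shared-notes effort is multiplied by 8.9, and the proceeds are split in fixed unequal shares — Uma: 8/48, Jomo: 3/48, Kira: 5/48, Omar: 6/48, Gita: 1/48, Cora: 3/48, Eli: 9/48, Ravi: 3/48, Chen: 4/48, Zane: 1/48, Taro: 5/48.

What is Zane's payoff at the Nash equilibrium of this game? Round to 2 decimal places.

For player j, contributing a unit is worthwhile iff 8.9 × (j's share) ≥ 1, i.e. iff j's share is at least 0.1124.
Uma, Omar and Eli are above the threshold, contributing 35 each; the remaining 8 contribute 0. Total contributed: 105.
Zane keeps 35 and receives 8.9 × 105 × 1/48 = 19.47 from the shared-notes effort, for a payoff of 54.47.

54.47 hours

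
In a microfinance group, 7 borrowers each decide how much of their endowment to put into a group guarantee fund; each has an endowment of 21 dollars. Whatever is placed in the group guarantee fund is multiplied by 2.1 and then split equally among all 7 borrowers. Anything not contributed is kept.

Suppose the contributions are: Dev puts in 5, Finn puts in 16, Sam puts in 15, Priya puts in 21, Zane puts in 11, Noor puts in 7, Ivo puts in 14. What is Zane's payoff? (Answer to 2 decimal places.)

36.70 dollars

Total contributed: 5 + 16 + 15 + 21 + 11 + 7 + 14 = 89.
Each receives 2.1 × 89 / 7 = 26.70 from the group guarantee fund.
Zane keeps 21 − 11 = 10, so Zane's payoff is 10 + 26.70 = 36.70.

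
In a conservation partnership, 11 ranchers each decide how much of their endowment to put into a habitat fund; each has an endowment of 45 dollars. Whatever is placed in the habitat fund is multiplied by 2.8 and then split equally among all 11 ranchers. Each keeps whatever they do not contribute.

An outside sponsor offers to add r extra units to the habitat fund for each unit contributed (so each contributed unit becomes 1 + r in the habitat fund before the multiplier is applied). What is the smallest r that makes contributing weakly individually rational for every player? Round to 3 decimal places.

With matching at rate r, one contributed unit becomes (1 + r) in the habitat fund and returns 2.8 × (1 + r) / 11 to the contributor.
Setting this equal to 1: 1 + r = 11/2.8 = 3.9286.
So the minimum matching rate is r = 3.9286 − 1 = 2.929.

2.929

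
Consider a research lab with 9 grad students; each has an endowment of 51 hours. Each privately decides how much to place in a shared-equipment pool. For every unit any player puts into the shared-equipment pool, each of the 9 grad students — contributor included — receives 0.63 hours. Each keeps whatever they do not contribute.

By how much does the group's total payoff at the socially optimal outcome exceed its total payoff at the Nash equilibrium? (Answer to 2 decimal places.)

2143.53 hours

The private return per contributed unit is 0.63 < 1, so contributing 0 is dominant for every player. At the Nash equilibrium everyone keeps their 51, and the group total is 9 × 51 = 459.
Each contributed unit returns 5.670 to the group as a whole (0.63 to each of 9 players), which exceeds 1, so the social optimum is full contribution: group total = 5.670 × 459 = 2602.53.
Efficiency loss = 2602.53 − 459 = 2143.53.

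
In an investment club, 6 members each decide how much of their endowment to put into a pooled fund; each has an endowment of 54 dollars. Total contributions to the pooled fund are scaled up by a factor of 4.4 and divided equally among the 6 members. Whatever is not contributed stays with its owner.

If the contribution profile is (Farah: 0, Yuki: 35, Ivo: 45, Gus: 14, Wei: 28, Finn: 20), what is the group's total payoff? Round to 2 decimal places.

Total contributed: 0 + 35 + 45 + 14 + 28 + 20 = 142; total kept: 6 × 54 − 142 = 182.
The pooled fund pays out 4.4 × 142 = 624.80 in aggregate.
Group total = 182 + 624.80 = 806.80.

806.80 dollars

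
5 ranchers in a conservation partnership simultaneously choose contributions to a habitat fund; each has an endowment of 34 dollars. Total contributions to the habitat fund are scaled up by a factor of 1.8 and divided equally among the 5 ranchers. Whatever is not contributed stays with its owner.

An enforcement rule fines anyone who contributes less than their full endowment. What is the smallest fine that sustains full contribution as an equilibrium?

Given the others contribute fully, the best deviation is to contribute 0 (any partial contribution still incurs the fine and gives up units whose private return 0.3600 is below 1).
Deviating from 34 to 0 saves 34 dollars but forfeits the deviator's share of the drop in the habitat fund: 1.8/5 × 34 = 12.24.
So the deviation gain is 34 − 12.24 = 21.76, and the fine must be at least 21.76 dollars to wipe it out.

21.76 dollars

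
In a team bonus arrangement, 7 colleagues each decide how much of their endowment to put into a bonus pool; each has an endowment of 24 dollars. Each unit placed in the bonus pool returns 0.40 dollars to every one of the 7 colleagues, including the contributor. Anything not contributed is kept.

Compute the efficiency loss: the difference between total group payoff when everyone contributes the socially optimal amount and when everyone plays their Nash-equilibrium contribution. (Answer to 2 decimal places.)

The private return per contributed unit is 0.40 < 1, so contributing 0 is dominant for every player. At the Nash equilibrium everyone keeps their 24, and the group total is 7 × 24 = 168.
Each contributed unit returns 2.800 to the group as a whole (0.40 to each of 7 players), which exceeds 1, so the social optimum is full contribution: group total = 2.800 × 168 = 470.40.
Efficiency loss = 470.40 − 168 = 302.40.

302.40 dollars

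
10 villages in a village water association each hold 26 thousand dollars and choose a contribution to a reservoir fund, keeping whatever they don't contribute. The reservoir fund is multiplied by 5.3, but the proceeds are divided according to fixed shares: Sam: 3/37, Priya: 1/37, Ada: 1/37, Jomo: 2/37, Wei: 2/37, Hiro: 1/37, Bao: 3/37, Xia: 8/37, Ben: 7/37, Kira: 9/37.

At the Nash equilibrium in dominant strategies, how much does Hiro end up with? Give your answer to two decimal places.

37.17 thousand dollars

For player j, contributing a unit is worthwhile iff 5.3 × (j's share) ≥ 1, i.e. iff j's share is at least 0.1887.
The shares above 0.1887 belong to Xia, Ben and Kira, contributing 26 each; the remaining 7 contribute 0. Total contributed: 78.
Hiro keeps 26 and receives 5.3 × 78 × 1/37 = 11.17 from the reservoir fund, for a payoff of 37.17.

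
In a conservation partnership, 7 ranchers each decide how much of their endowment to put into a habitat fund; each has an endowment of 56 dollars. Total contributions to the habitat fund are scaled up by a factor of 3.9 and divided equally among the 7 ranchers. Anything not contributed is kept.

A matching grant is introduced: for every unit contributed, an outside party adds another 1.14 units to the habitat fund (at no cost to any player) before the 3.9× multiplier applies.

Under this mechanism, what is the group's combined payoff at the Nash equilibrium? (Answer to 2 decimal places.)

The effective private return per unit is now 3.9 × 2.14 / 7 = 1.1923 > 1, so every player's dominant strategy flips to full contribution.
So the Nash equilibrium is full contribution by all 7; the group earns 3.9 × 2.14 × 392 = 3271.63.

3271.63 dollars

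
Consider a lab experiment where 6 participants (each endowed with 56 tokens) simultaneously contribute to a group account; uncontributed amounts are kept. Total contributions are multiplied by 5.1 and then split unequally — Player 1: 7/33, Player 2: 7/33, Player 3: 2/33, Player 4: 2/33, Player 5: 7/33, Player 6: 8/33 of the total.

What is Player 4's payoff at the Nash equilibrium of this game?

A player with share s gets back 5.1·s per unit contributed, so full contribution is dominant for anyone with s > 1/5.1 = 0.1961 and zero contribution is dominant for anyone below.
Player 1, Player 2, Player 5 and Player 6 are above the threshold, contributing 56 each; the remaining 2 contribute 0. Total contributed: 224.
Player 4 keeps 56 and receives 5.1 × 224 × 2/33 = 69.24 from the group account, for a payoff of 125.24.

125.24 tokens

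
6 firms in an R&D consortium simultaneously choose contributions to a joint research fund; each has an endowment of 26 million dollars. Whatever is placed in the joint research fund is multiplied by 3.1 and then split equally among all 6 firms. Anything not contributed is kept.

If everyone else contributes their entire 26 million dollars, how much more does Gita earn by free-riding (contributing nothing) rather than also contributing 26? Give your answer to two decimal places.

12.57 million dollars

Switching from a contribution of 26 to 0 lets Gita keep an extra 26 million dollars, but lowers the joint research fund by 26, which costs Gita their own share of that drop: 3.1/6 × 26 = 13.43.
Net gain = 26 − 13.43 = 12.57. The private return per contributed unit (0.5167) is below 1, so free-riding is indeed the best response regardless of what the others do.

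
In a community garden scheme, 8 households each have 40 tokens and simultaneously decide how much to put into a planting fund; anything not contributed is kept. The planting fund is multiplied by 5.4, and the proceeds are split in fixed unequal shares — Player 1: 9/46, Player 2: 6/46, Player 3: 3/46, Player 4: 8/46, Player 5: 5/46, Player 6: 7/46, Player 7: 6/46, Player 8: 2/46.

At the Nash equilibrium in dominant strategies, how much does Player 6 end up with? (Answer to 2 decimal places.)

72.87 tokens

A player with share s gets back 5.4·s per unit contributed, so full contribution is dominant for anyone with s > 1/5.4 = 0.1852 and zero contribution is dominant for anyone below.
The only share above 0.1852 is Player 1's 9/46, contributing 40; the remaining 7 contribute 0. Total contributed: 40.
Player 6 keeps 40 and receives 5.4 × 40 × 7/46 = 32.87 from the planting fund, for a payoff of 72.87.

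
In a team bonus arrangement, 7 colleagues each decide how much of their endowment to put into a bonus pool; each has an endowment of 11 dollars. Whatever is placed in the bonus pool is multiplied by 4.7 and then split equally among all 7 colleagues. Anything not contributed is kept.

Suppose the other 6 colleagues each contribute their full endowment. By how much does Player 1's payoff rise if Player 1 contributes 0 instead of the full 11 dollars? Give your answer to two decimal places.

3.61 dollars

Switching from a contribution of 11 to 0 lets Player 1 keep an extra 11 dollars, but lowers the bonus pool by 11, which costs Player 1 their own share of that drop: 4.7/7 × 11 = 7.39.
Net gain = 11 − 7.39 = 3.61. The private return per contributed unit (0.6714) is below 1, so free-riding is indeed the best response regardless of what the others do.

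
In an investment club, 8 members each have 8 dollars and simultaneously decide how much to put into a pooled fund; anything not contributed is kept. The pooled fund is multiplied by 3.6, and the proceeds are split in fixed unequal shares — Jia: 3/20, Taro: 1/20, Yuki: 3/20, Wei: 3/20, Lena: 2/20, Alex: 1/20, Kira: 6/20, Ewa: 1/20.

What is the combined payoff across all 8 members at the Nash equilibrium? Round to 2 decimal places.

84.80 dollars

Each unit j contributes comes back to j as 3.6 × (j's share), so j prefers to contribute only if that share exceeds 1/3.6 = 0.2778; otherwise keeping the unit dominates.
The only share above 0.2778 is Kira's 6/20, contributing 8; the remaining 7 contribute 0. Total contributed: 8.
The pooled fund pays out 3.6 × 8 = 28.80 in total (split across the unequal shares, but the aggregate is all that matters for the group sum).
The 7 free-riders keep 8 each, adding 56. Group total = 56 + 28.80 = 84.80.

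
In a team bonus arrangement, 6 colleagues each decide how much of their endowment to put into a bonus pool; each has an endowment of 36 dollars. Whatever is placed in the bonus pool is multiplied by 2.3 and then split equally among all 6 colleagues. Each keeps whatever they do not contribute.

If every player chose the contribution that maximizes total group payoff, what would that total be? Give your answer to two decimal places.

Each contributed unit returns 2.300 to the group as a whole (0.3833 to each of 6 players), which exceeds 1, so the social optimum is full contribution: group total = 2.300 × 216 = 496.80.

496.80 dollars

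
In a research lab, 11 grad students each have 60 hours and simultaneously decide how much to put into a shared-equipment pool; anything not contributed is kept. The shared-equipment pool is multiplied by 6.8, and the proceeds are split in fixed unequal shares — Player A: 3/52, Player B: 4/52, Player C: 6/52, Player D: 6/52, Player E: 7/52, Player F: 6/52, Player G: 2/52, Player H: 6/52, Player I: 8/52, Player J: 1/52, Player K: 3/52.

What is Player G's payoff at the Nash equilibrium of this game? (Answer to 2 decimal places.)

75.69 hours

For player j, contributing a unit is worthwhile iff 6.8 × (j's share) ≥ 1, i.e. iff j's share is at least 0.1471.
Player I alone (share 8/52) is above the threshold, contributing 60; the remaining 10 contribute 0. Total contributed: 60.
Player G keeps 60 and receives 6.8 × 60 × 2/52 = 15.69 from the shared-equipment pool, for a payoff of 75.69.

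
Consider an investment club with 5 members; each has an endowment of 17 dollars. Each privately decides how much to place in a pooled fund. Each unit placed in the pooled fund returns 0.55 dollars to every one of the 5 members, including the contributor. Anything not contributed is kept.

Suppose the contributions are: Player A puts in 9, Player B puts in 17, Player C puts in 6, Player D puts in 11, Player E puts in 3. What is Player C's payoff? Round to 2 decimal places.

Total contributed: 9 + 17 + 6 + 11 + 3 = 46.
Each receives 0.55 × 46 = 25.30 from the pooled fund.
Player C keeps 17 − 6 = 11, so Player C's payoff is 11 + 25.30 = 36.30.

36.30 dollars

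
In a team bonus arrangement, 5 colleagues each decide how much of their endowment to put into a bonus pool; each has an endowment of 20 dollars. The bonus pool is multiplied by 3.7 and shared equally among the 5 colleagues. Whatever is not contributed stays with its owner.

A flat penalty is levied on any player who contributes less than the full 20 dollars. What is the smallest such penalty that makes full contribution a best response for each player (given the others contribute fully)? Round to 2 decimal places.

5.20 dollars

Given the others contribute fully, the best deviation is to contribute 0 (any partial contribution still incurs the fine and gives up units whose private return 0.7400 is below 1).
Deviating from 20 to 0 saves 20 dollars but forfeits the deviator's share of the drop in the bonus pool: 3.7/5 × 20 = 14.80.
So the deviation gain is 20 − 14.80 = 5.20, and the fine must be at least 5.20 dollars to wipe it out.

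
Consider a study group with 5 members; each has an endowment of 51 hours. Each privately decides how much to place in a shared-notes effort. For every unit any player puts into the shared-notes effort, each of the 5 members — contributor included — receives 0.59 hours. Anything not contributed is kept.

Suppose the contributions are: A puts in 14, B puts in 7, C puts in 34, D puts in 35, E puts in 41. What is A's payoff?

114.29 hours

Total contributed: 14 + 7 + 34 + 35 + 41 = 131.
Each receives 0.59 × 131 = 77.29 from the shared-notes effort.
A keeps 51 − 14 = 37, so A's payoff is 37 + 77.29 = 114.29.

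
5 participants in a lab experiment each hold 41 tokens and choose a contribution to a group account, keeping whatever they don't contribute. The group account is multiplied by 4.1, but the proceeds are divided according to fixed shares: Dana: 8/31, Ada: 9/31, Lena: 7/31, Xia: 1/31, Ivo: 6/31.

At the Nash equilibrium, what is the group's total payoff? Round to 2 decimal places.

459.20 tokens

A player with share s gets back 4.1·s per unit contributed, so full contribution is dominant for anyone with s > 1/4.1 = 0.2439 and zero contribution is dominant for anyone below.
Dana and Ada clear that bar, contributing 41 each; the remaining 3 contribute 0. Total contributed: 82.
The group account pays out 4.1 × 82 = 336.20 in total (split across the unequal shares, but the aggregate is all that matters for the group sum).
The 3 free-riders keep 41 each, adding 123. Group total = 123 + 336.20 = 459.20.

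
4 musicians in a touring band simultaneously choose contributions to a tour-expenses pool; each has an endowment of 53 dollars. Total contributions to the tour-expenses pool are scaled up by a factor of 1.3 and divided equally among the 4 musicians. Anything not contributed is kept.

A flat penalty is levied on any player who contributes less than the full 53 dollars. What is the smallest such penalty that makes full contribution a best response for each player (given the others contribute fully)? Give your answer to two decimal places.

35.78 dollars

Given the others contribute fully, the best deviation is to contribute 0 (any partial contribution still incurs the fine and gives up units whose private return 0.3250 is below 1).
Deviating from 53 to 0 saves 53 dollars but forfeits the deviator's share of the drop in the tour-expenses pool: 1.3/4 × 53 = 17.22.
So the deviation gain is 53 − 17.22 = 35.78, and the fine must be at least 35.78 dollars to wipe it out.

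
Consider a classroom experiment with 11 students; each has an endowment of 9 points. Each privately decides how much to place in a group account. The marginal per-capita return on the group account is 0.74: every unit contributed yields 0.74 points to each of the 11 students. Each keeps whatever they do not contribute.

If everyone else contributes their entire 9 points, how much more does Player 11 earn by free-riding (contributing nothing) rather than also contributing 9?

2.34 points

Switching from a contribution of 9 to 0 lets Player 11 keep an extra 9 points, but lowers the group account by 9, which costs Player 11 their own share of that drop: 0.74 × 9 = 6.66.
Net gain = 9 − 6.66 = 2.34. The private return per contributed unit (0.74) is below 1, so free-riding is indeed the best response regardless of what the others do.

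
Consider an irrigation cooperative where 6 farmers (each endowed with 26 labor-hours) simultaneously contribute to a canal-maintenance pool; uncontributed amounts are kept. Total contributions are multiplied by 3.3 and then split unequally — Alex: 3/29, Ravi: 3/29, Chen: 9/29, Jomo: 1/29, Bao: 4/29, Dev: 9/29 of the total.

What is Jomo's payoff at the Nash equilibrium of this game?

For player j, contributing a unit is worthwhile iff 3.3 × (j's share) ≥ 1, i.e. iff j's share is at least 0.3030.
Chen and Dev are above the threshold, contributing 26 each; the remaining 4 contribute 0. Total contributed: 52.
Jomo keeps 26 and receives 3.3 × 52 × 1/29 = 5.92 from the canal-maintenance pool, for a payoff of 31.92.

31.92 labor-hours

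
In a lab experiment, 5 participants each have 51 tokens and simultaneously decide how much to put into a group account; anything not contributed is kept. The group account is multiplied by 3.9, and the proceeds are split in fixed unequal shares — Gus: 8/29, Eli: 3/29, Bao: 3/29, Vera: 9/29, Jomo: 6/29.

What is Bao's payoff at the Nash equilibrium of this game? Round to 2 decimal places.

For player j, contributing a unit is worthwhile iff 3.9 × (j's share) ≥ 1, i.e. iff j's share is at least 0.2564.
Gus and Vera are above the threshold, contributing 51 each; the remaining 3 contribute 0. Total contributed: 102.
Bao keeps 51 and receives 3.9 × 102 × 3/29 = 41.15 from the group account, for a payoff of 92.15.

92.15 tokens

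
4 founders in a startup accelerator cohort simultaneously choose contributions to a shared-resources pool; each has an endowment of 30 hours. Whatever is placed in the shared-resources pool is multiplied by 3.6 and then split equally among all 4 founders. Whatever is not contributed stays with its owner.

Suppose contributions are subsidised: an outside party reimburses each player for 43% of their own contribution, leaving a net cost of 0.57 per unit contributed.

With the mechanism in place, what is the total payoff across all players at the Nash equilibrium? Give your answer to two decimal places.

483.60 hours

With the mechanism, a contributed unit returns (3.6/4) / 0.57 = 1.5789 per unit of net cost to the contributor — now above 1 — so contributing fully is weakly dominant for every player.
So the Nash equilibrium is full contribution by all 4; the group earns 4 × (30 × 0.43 + 3.6 × 30) = 483.60.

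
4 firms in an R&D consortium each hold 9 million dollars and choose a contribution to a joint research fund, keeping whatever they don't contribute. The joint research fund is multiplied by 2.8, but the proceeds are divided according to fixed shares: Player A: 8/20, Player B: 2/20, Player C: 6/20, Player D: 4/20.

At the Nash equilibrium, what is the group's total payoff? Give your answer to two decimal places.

Each unit j contributes comes back to j as 2.8 × (j's share), so j prefers to contribute only if that share exceeds 1/2.8 = 0.3571; otherwise keeping the unit dominates.
Player A alone (share 8/20) is above the threshold, contributing 9; the remaining 3 contribute 0. Total contributed: 9.
The joint research fund pays out 2.8 × 9 = 25.20 in total (split across the unequal shares, but the aggregate is all that matters for the group sum).
The 3 free-riders keep 9 each, adding 27. Group total = 27 + 25.20 = 52.20.

52.20 million dollars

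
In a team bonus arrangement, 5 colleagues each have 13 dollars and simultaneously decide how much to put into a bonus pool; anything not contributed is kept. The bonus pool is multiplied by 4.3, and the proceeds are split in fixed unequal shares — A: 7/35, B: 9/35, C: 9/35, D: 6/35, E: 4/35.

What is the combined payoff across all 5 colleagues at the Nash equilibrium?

150.80 dollars

Player j's private return per contributed unit is 4.3 × (j's share). Contributing is weakly dominant for j when that share is at least 1/4.3 = 0.2326, and contributing 0 is dominant otherwise.
B and C are above the threshold, contributing 13 each; the remaining 3 contribute 0. Total contributed: 26.
The bonus pool pays out 4.3 × 26 = 111.80 in total (split across the unequal shares, but the aggregate is all that matters for the group sum).
The 3 free-riders keep 13 each, adding 39. Group total = 39 + 111.80 = 150.80.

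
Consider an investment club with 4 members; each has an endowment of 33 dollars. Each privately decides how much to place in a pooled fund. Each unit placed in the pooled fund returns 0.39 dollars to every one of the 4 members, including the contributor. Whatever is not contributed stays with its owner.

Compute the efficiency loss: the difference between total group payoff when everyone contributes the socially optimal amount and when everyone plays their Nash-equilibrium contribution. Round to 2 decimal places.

73.92 dollars

The private return per contributed unit is 0.39 < 1, so contributing 0 is dominant for every player. At the Nash equilibrium everyone keeps their 33, and the group total is 4 × 33 = 132.
Each contributed unit returns 1.560 to the group as a whole (0.39 to each of 4 players), which exceeds 1, so the social optimum is full contribution: group total = 1.560 × 132 = 205.92.
Efficiency loss = 205.92 − 132 = 73.92.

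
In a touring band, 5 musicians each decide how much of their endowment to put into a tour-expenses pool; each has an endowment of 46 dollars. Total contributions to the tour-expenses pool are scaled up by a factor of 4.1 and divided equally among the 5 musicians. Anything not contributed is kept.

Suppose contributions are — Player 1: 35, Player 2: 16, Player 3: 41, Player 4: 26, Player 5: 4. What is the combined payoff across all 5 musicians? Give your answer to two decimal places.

608.20 dollars

Total contributed: 35 + 16 + 41 + 26 + 4 = 122; total kept: 5 × 46 − 122 = 108.
The tour-expenses pool pays out 4.1 × 122 = 500.20 in aggregate.
Group total = 108 + 500.20 = 608.20.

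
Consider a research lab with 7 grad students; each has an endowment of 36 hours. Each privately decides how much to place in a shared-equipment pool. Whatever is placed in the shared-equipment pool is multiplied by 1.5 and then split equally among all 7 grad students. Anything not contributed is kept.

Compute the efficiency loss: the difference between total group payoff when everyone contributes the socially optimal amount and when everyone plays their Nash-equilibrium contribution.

126.00 hours

Each contributed unit returns 1.5/7 = 0.2143 to its contributor — below 1 — so contributing 0 is dominant for every player. At the Nash equilibrium everyone keeps their 36, and the group total is 7 × 36 = 252.
Each contributed unit returns 1.500 to the group as a whole (0.2143 to each of 7 players), which exceeds 1, so the social optimum is full contribution: group total = 1.500 × 252 = 378.00.
Efficiency loss = 378.00 − 252 = 126.00.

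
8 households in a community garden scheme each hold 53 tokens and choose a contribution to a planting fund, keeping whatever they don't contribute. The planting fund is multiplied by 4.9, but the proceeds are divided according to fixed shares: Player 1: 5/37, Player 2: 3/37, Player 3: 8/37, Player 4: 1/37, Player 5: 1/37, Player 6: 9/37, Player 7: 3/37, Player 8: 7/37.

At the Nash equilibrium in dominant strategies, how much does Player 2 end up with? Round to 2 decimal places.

A player with share s gets back 4.9·s per unit contributed, so full contribution is dominant for anyone with s > 1/4.9 = 0.2041 and zero contribution is dominant for anyone below.
Player 3 and Player 6 clear that bar, contributing 53 each; the remaining 6 contribute 0. Total contributed: 106.
Player 2 keeps 53 and receives 4.9 × 106 × 3/37 = 42.11 from the planting fund, for a payoff of 95.11.

95.11 tokens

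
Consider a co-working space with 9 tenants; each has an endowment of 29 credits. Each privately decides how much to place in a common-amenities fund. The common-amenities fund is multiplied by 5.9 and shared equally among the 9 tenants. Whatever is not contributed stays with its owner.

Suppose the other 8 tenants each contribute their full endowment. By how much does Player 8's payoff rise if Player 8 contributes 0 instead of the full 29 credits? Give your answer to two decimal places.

9.99 credits

Switching from a contribution of 29 to 0 lets Player 8 keep an extra 29 credits, but lowers the common-amenities fund by 29, which costs Player 8 their own share of that drop: 5.9/9 × 29 = 19.01.
Net gain = 29 − 19.01 = 9.99. The private return per contributed unit (0.6556) is below 1, so free-riding is indeed the best response regardless of what the others do.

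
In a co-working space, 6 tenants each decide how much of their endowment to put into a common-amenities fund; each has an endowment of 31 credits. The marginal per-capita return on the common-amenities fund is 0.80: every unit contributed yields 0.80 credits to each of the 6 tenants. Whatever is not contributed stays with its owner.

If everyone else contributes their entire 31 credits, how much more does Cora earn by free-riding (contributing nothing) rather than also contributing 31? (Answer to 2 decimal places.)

6.20 credits

Switching from a contribution of 31 to 0 lets Cora keep an extra 31 credits, but lowers the common-amenities fund by 31, which costs Cora their own share of that drop: 0.80 × 31 = 24.80.
Net gain = 31 − 24.80 = 6.20. The private return per contributed unit (0.80) is below 1, so free-riding is indeed the best response regardless of what the others do.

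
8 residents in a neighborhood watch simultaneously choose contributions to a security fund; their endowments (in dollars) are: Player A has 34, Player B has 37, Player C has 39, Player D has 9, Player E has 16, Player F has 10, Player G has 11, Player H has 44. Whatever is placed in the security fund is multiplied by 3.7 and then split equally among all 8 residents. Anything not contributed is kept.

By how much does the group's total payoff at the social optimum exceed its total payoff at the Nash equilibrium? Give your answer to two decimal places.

The private return per contributed unit is 3.7/8 = 0.4625 < 1 for every player regardless of endowment, so the Nash equilibrium is zero contribution and the group total is Σ E_j = 34 + 37 + 39 + 9 + 16 + 10 + 11 + 44 = 200.
Each contributed unit returns 3.700 to the group, so the social optimum is full contribution by everyone: group total = 3.700 × 200 = 740.00.
Efficiency loss = (3.700 − 1) × 200 = 540.00.

540.00 dollars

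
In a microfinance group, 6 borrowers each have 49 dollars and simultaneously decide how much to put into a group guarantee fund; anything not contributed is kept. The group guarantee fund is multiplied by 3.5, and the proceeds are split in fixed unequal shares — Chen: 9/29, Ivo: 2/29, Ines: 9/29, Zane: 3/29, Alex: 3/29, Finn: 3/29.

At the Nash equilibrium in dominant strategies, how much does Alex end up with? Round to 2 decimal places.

84.48 dollars

Each unit j contributes comes back to j as 3.5 × (j's share), so j prefers to contribute only if that share exceeds 1/3.5 = 0.2857; otherwise keeping the unit dominates.
The shares above 0.2857 belong to Chen and Ines, contributing 49 each; the remaining 4 contribute 0. Total contributed: 98.
Alex keeps 49 and receives 3.5 × 98 × 3/29 = 35.48 from the group guarantee fund, for a payoff of 84.48.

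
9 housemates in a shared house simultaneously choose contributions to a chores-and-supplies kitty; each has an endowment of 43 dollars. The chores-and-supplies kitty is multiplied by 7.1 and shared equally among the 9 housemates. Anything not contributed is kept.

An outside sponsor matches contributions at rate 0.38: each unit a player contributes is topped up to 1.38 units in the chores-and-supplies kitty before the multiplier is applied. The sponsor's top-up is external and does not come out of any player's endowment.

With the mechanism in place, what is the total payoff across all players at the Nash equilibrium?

3791.83 dollars

Under the mechanism each unit contributed yields 7.1 × 1.38 / 9 = 1.0887 back to its contributor per unit of net cost, which exceeds 1, making full contribution the dominant choice for everyone.
At the Nash equilibrium everyone contributes 43. Group total payoff = 7.1 × 1.38 × 387 = 3791.83.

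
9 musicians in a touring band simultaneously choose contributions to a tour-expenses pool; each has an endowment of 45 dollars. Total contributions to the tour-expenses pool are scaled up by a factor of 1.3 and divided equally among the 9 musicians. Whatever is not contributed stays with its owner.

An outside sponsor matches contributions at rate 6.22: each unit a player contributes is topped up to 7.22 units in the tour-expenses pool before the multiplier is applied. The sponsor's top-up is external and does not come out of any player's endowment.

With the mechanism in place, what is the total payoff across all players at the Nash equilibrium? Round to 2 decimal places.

The effective private return per unit is now 1.3 × 7.22 / 9 = 1.0429 > 1, so every player's dominant strategy flips to full contribution.
At the Nash equilibrium everyone contributes 45. Group total payoff = 1.3 × 7.22 × 405 = 3801.33.

3801.33 dollars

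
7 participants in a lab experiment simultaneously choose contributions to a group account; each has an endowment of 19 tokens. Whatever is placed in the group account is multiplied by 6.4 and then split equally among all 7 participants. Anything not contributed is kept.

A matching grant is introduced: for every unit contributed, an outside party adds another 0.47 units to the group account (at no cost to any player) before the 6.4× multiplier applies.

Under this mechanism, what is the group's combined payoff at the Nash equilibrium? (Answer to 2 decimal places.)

With the mechanism, a contributed unit returns 6.4 × 1.47 / 7 = 1.3440 per unit of net cost to the contributor — now above 1 — so contributing fully is weakly dominant for every player.
At the Nash equilibrium everyone contributes 19. Group total payoff = 6.4 × 1.47 × 133 = 1251.26.

1251.26 tokens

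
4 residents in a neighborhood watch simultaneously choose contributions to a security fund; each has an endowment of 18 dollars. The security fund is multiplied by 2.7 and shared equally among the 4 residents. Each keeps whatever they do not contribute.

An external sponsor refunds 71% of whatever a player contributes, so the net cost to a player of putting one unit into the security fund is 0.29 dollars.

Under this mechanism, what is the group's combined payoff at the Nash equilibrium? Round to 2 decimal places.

Under the mechanism each unit contributed yields (2.7/4) / 0.29 = 2.3276 back to its contributor per unit of net cost, which exceeds 1, making full contribution the dominant choice for everyone.
At the Nash equilibrium everyone contributes 18. Group total payoff = 4 × (18 × 0.71 + 2.7 × 18) = 245.52.

245.52 dollars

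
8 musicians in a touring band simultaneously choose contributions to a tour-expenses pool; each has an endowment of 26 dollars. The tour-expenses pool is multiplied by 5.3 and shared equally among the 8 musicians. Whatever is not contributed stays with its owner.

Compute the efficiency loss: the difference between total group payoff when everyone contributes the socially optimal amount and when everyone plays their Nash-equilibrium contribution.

Each contributed unit returns 5.3/8 = 0.6625 to its contributor — below 1 — so contributing 0 is dominant for every player. At the Nash equilibrium everyone keeps their 26, and the group total is 8 × 26 = 208.
Each contributed unit returns 5.300 to the group as a whole (0.6625 to each of 8 players), which exceeds 1, so the social optimum is full contribution: group total = 5.300 × 208 = 1102.40.
Efficiency loss = 1102.40 − 208 = 894.40.

894.40 dollars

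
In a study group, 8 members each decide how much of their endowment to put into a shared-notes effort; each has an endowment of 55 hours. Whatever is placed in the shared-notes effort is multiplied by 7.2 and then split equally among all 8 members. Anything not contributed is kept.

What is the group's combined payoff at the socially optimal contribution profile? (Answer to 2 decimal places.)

Each contributed unit returns 7.200 to the group as a whole (0.9000 to each of 8 players), which exceeds 1, so the social optimum is full contribution: group total = 7.200 × 440 = 3168.00.

3168.00 hours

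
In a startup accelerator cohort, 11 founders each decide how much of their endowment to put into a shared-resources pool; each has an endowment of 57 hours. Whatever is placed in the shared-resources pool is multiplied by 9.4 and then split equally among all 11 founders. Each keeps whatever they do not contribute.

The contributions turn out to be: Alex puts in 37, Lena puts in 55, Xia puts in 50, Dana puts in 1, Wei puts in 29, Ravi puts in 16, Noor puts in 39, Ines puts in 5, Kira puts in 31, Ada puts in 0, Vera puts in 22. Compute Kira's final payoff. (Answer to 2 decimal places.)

Total contributed: 37 + 55 + 50 + 1 + 29 + 16 + 39 + 5 + 31 + 0 + 22 = 285.
Each receives 9.4 × 285 / 11 = 243.55 from the shared-resources pool.
Kira keeps 57 − 31 = 26, so Kira's payoff is 26 + 243.55 = 269.55.

269.55 hours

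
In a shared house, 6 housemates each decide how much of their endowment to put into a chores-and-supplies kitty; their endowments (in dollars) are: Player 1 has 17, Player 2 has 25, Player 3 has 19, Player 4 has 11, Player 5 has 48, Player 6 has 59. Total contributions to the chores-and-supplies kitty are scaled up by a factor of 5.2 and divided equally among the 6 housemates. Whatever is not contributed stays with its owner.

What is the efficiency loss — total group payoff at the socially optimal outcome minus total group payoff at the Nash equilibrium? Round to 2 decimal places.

The private return per contributed unit is 5.2/6 = 0.8667 < 1 for every player regardless of endowment, so the Nash equilibrium is zero contribution and the group total is Σ E_j = 17 + 25 + 19 + 11 + 48 + 59 = 179.
Each contributed unit returns 5.200 to the group, so the social optimum is full contribution by everyone: group total = 5.200 × 179 = 930.80.
Efficiency loss = (5.200 − 1) × 179 = 751.80.

751.80 dollars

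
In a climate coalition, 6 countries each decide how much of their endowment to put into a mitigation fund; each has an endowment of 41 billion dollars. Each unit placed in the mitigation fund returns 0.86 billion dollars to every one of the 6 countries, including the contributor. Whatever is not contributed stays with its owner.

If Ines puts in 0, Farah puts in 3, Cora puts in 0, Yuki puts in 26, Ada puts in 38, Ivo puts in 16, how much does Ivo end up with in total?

96.38 billion dollars

Total contributed: 0 + 3 + 0 + 26 + 38 + 16 = 83.
Each receives 0.86 × 83 = 71.38 from the mitigation fund.
Ivo keeps 41 − 16 = 25, so Ivo's payoff is 25 + 71.38 = 96.38.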